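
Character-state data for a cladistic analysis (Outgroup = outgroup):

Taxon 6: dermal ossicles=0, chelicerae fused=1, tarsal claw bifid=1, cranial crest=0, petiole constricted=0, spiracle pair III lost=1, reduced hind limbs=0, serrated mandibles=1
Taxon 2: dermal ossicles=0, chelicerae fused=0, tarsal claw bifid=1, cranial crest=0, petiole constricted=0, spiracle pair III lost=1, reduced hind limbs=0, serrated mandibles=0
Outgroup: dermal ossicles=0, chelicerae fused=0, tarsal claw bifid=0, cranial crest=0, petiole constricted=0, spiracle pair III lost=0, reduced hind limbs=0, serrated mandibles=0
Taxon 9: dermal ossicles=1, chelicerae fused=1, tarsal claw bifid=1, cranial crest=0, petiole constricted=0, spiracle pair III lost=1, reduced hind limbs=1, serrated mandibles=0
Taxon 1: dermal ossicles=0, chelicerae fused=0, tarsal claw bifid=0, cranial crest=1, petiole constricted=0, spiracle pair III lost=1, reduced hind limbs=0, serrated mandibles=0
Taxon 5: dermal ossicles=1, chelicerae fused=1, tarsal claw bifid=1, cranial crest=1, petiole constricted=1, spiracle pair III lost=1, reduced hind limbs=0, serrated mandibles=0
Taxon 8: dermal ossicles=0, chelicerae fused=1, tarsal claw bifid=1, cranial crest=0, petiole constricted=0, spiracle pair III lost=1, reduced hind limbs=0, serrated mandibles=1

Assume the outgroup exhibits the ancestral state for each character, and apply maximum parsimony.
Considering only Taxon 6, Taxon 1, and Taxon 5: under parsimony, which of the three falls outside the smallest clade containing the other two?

The outgroup has state '0' for every character, so '1' is the derived state throughout.
dermal ossicles (derived state '1') is shared by Taxon 5 and Taxon 9 — a synapomorphy uniting that clade.
Only Taxon 5, Taxon 6, Taxon 8, and Taxon 9 show the derived state '1' for chelicerae fused, supporting them as a clade.
tarsal claw bifid: derived state '1' in Taxon 2, Taxon 5, Taxon 6, Taxon 8, and Taxon 9 only — synapomorphy for {Taxon 2, Taxon 5, Taxon 6, Taxon 8, Taxon 9}.
cranial crest (state '1') occurs in Taxon 1 and Taxon 5 but conflicts with the nesting implied by the other characters — most parsimoniously interpreted as homoplasy.
petiole constricted: derived state '1' in Taxon 5 only — an autapomorphy, so it tells us nothing about relationships among taxa.
spiracle pair III lost (derived state '1') is shared by all ingroup taxa — unites the whole ingroup.
reduced hind limbs: derived state '1' in Taxon 9 only — an autapomorphy, so it tells us nothing about relationships among taxa.
serrated mandibles: derived state '1' in Taxon 6 and Taxon 8 only — synapomorphy for {Taxon 6, Taxon 8}.
Most parsimonious ingroup topology: ((((Taxon 5,Taxon 9),(Taxon 8,Taxon 6)),Taxon 2),Taxon 1).
Taxon 5 and Taxon 6 share a more recent common ancestor with each other than either does with Taxon 1, so Taxon 1 is the least closely related of the three.

Taxon 1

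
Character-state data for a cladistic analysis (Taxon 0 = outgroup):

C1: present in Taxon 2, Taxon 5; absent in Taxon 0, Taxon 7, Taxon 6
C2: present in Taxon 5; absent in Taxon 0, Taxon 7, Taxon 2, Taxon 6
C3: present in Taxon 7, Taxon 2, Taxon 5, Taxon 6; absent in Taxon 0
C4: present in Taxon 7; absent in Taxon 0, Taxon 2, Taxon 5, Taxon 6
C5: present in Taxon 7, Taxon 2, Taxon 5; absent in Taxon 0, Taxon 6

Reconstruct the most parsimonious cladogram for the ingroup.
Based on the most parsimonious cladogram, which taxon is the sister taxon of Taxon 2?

Taxon 5

The outgroup has state 'absent' for every character, so 'present' is the derived state throughout.
C1: derived state 'present' in Taxon 2 and Taxon 5 only — synapomorphy for {Taxon 2, Taxon 5}.
C2 (derived state 'present') is unique to Taxon 5 (autapomorphy; uninformative for grouping).
All ingroup taxa share the derived state 'present' for C3; it defines the ingroup but does not resolve relationships within it.
C4: derived state 'present' in Taxon 7 only — an autapomorphy, so it tells us nothing about relationships among taxa.
C5: derived state 'present' in Taxon 2, Taxon 5, and Taxon 7 only — synapomorphy for {Taxon 2, Taxon 5, Taxon 7}.
Most parsimonious ingroup topology: ((Taxon 7,(Taxon 2,Taxon 5)),Taxon 6).
Taxon 2 and Taxon 5 form a cherry on this tree, so they are sister taxa.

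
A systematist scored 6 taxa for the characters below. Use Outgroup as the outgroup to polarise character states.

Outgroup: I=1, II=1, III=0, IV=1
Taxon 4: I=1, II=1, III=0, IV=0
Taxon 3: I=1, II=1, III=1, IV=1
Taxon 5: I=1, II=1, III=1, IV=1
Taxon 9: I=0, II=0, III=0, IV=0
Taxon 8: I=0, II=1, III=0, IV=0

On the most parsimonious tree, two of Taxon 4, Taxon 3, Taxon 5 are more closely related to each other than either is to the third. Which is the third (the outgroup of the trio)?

Character polarity is set by the outgroup: the derived state is whichever differs from the outgroup's state, so for I, II, IV the derived state is '0', and for the remaining characters it is '1'.
I: derived state '0' in Taxon 8 and Taxon 9 only — synapomorphy for {Taxon 8, Taxon 9}.
II: derived state '0' in Taxon 9 only — an autapomorphy, so it tells us nothing about relationships among taxa.
III: derived state '1' in Taxon 3 and Taxon 5 only — synapomorphy for {Taxon 3, Taxon 5}.
IV (derived state '0') is shared by Taxon 4, Taxon 8, and Taxon 9 — a synapomorphy uniting that clade.
Most parsimonious ingroup topology: ((Taxon 4,(Taxon 9,Taxon 8)),(Taxon 3,Taxon 5)).
Taxon 5 and Taxon 3 share a more recent common ancestor with each other than either does with Taxon 4, so Taxon 4 is the least closely related of the three.

Taxon 4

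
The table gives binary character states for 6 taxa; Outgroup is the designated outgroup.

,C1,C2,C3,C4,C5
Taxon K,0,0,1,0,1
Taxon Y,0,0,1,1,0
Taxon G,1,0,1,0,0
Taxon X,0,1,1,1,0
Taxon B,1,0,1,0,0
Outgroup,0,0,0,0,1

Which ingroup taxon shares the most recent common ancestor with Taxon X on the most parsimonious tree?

Character polarity is set by the outgroup: the derived state is whichever differs from the outgroup's state, so for C5 the derived state is '0', and for the remaining characters it is '1'.
C1: derived state '1' in Taxon B and Taxon G only — synapomorphy for {Taxon B, Taxon G}.
C2 (derived state '1') is unique to Taxon X (autapomorphy; uninformative for grouping).
C3 (derived state '1') is shared by all ingroup taxa — unites the whole ingroup.
Only Taxon X and Taxon Y show the derived state '1' for C4, supporting them as a clade.
C5 (derived state '0') is shared by Taxon B, Taxon G, Taxon X, and Taxon Y — a synapomorphy uniting that clade.
Most parsimonious ingroup topology: (((Taxon B,Taxon G),(Taxon Y,Taxon X)),Taxon K).
Taxon X and Taxon Y form a cherry on this tree, so they are sister taxa.

Taxon Y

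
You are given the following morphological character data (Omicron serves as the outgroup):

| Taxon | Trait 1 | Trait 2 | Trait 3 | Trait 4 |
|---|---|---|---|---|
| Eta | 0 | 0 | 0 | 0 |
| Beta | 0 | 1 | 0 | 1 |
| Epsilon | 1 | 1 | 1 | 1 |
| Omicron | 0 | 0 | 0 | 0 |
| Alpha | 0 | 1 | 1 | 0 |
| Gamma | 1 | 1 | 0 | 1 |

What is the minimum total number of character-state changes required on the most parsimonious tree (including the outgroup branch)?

5

The outgroup has state '0' for every character, so '1' is the derived state throughout.
Trait 1: derived state '1' in Epsilon and Gamma only — synapomorphy for {Epsilon, Gamma}.
Trait 2: derived state '1' in Alpha, Beta, Epsilon, and Gamma only — synapomorphy for {Alpha, Beta, Epsilon, Gamma}.
Trait 3 groups Alpha and Epsilon, which is incompatible with the clades supported by the remaining characters; treating it as convergent (homoplasy) costs fewer steps than any alternative tree.
Only Beta, Epsilon, and Gamma show the derived state '1' for Trait 4, supporting them as a clade.
Most parsimonious ingroup topology: ((((Gamma,Epsilon),Beta),Alpha),Eta).
Changes per character on this tree: Trait 1: 1; Trait 2: 1; Trait 3: 2; Trait 4: 1.
Total = 5.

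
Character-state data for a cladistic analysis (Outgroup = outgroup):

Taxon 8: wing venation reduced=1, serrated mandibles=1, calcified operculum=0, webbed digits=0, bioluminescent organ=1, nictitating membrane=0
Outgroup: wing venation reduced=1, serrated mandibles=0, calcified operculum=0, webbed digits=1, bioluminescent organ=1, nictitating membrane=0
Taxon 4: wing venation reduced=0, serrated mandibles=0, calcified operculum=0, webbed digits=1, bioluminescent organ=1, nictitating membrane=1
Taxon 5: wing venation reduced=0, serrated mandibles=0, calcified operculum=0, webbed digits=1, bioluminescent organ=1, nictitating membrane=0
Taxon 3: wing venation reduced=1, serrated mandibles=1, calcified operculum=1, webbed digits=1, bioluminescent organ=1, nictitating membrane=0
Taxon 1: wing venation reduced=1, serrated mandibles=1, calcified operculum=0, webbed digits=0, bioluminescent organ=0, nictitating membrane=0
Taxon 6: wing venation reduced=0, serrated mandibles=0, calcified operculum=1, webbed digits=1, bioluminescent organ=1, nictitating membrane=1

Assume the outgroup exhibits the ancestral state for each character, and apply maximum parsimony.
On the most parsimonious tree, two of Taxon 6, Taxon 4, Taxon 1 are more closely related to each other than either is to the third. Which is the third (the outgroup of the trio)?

Taxon 1

Character polarity is set by the outgroup: the derived state is whichever differs from the outgroup's state, so for wing venation reduced, webbed digits, bioluminescent organ the derived state is '0', and for the remaining characters it is '1'.
wing venation reduced (derived state '0') is shared by Taxon 4, Taxon 5, and Taxon 6 — a synapomorphy uniting that clade.
serrated mandibles: derived state '1' in Taxon 1, Taxon 3, and Taxon 8 only — synapomorphy for {Taxon 1, Taxon 3, Taxon 8}.
calcified operculum (state '1') occurs in Taxon 3 and Taxon 6 but conflicts with the nesting implied by the other characters — most parsimoniously interpreted as homoplasy.
webbed digits: derived state '0' in Taxon 1 and Taxon 8 only — synapomorphy for {Taxon 1, Taxon 8}.
bioluminescent organ (derived state '0') is unique to Taxon 1 (autapomorphy; uninformative for grouping).
nictitating membrane: derived state '1' in Taxon 4 and Taxon 6 only — synapomorphy for {Taxon 4, Taxon 6}.
Most parsimonious ingroup topology: ((Taxon 5,(Taxon 4,Taxon 6)),((Taxon 8,Taxon 1),Taxon 3)).
Taxon 4 and Taxon 6 share a more recent common ancestor with each other than either does with Taxon 1, so Taxon 1 is the least closely related of the three.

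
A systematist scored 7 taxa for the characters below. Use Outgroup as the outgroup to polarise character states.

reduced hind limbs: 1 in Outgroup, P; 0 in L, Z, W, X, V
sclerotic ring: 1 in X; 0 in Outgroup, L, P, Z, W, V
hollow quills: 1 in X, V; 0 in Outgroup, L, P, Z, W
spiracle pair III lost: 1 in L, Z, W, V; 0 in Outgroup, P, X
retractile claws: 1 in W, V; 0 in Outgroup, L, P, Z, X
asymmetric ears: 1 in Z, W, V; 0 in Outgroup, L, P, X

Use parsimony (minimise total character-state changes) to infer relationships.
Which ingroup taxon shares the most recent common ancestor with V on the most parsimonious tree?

W

Character polarity is set by the outgroup: the derived state is whichever differs from the outgroup's state, so for reduced hind limbs the derived state is '0', and for the remaining characters it is '1'.
reduced hind limbs (derived state '0') is shared by L, V, W, X, and Z — a synapomorphy uniting that clade.
sclerotic ring (derived state '1') is unique to X (autapomorphy; uninformative for grouping).
hollow quills groups V and X, which is incompatible with the clades supported by the remaining characters; treating it as convergent (homoplasy) costs fewer steps than any alternative tree.
spiracle pair III lost (derived state '1') is shared by L, V, W, and Z — a synapomorphy uniting that clade.
Only V and W show the derived state '1' for retractile claws, supporting them as a clade.
asymmetric ears: derived state '1' in V, W, and Z only — synapomorphy for {V, W, Z}.
Most parsimonious ingroup topology: (((L,(Z,(W,V))),X),P).
V and W form a cherry on this tree, so they are sister taxa.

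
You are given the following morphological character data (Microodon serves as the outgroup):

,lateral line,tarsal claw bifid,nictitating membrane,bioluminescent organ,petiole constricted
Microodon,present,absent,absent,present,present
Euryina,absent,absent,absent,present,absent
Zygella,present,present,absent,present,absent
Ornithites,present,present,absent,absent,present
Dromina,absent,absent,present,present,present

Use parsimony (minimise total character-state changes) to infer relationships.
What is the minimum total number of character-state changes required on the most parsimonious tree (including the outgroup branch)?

Character polarity is set by the outgroup: the derived state is whichever differs from the outgroup's state, so for lateral line, bioluminescent organ, petiole constricted the derived state is 'absent', and for the remaining characters it is 'present'.
Only Dromina and Euryina show the derived state 'absent' for lateral line, supporting them as a clade.
Only Ornithites and Zygella show the derived state 'present' for tarsal claw bifid, supporting them as a clade.
nictitating membrane: derived state 'present' in Dromina only — an autapomorphy, so it tells us nothing about relationships among taxa.
bioluminescent organ: derived state 'absent' in Ornithites only — an autapomorphy, so it tells us nothing about relationships among taxa.
petiole constricted groups Euryina and Zygella, which is incompatible with the clades supported by the remaining characters; treating it as convergent (homoplasy) costs fewer steps than any alternative tree.
Most parsimonious ingroup topology: ((Euryina,Dromina),(Zygella,Ornithites)).
Changes per character on this tree: lateral line: 1; tarsal claw bifid: 1; nictitating membrane: 1; bioluminescent organ: 1; petiole constricted: 2.
Total = 6.

6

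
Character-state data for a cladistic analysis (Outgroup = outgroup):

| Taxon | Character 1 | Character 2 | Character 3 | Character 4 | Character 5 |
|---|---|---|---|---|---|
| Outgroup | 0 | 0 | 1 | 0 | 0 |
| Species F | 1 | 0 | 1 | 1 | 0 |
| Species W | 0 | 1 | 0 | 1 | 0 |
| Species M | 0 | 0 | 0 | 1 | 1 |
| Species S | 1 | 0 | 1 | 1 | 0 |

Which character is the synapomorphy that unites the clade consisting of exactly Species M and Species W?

Character 3

Character polarity is set by the outgroup: the derived state is whichever differs from the outgroup's state, so for Character 3 the derived state is '0', and for the remaining characters it is '1'.
Only Species F and Species S show the derived state '1' for Character 1, supporting them as a clade.
Character 2: derived state '1' in Species W only — an autapomorphy, so it tells us nothing about relationships among taxa.
Character 3 (derived state '0') is shared by Species M and Species W — a synapomorphy uniting that clade.
Character 4 (derived state '1') is shared by all ingroup taxa — unites the whole ingroup.
Character 5: derived state '1' in Species M only — an autapomorphy, so it tells us nothing about relationships among taxa.
Most parsimonious ingroup topology: ((Species F,Species S),(Species W,Species M)).
The clade {Species M, Species W} is supported by Character 3: its derived state '0' occurs in exactly those taxa and in no other taxon (including the outgroup).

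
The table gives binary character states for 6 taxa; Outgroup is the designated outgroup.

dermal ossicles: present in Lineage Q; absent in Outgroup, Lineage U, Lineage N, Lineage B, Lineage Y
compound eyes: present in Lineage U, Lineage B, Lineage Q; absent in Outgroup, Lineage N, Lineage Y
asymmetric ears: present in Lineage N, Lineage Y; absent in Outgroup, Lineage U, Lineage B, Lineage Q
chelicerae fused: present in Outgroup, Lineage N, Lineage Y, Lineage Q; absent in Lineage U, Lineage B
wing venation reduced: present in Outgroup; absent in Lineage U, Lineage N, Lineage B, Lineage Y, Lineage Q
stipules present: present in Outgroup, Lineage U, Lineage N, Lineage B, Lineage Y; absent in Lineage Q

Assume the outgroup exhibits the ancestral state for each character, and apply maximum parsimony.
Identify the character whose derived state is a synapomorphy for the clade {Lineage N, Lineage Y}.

asymmetric ears

Character polarity is set by the outgroup: the derived state is whichever differs from the outgroup's state, so for chelicerae fused, wing venation reduced, stipules present the derived state is 'absent', and for the remaining characters it is 'present'.
dermal ossicles: derived state 'present' in Lineage Q only — an autapomorphy, so it tells us nothing about relationships among taxa.
compound eyes: derived state 'present' in Lineage B, Lineage Q, and Lineage U only — synapomorphy for {Lineage B, Lineage Q, Lineage U}.
asymmetric ears: derived state 'present' in Lineage N and Lineage Y only — synapomorphy for {Lineage N, Lineage Y}.
Only Lineage B and Lineage U show the derived state 'absent' for chelicerae fused, supporting them as a clade.
All ingroup taxa share the derived state 'absent' for wing venation reduced; it defines the ingroup but does not resolve relationships within it.
stipules present (derived state 'absent') is unique to Lineage Q (autapomorphy; uninformative for grouping).
Most parsimonious ingroup topology: (((Lineage U,Lineage B),Lineage Q),(Lineage N,Lineage Y)).
The clade {Lineage N, Lineage Y} is supported by asymmetric ears: its derived state 'present' occurs in exactly those taxa and in no other taxon (including the outgroup).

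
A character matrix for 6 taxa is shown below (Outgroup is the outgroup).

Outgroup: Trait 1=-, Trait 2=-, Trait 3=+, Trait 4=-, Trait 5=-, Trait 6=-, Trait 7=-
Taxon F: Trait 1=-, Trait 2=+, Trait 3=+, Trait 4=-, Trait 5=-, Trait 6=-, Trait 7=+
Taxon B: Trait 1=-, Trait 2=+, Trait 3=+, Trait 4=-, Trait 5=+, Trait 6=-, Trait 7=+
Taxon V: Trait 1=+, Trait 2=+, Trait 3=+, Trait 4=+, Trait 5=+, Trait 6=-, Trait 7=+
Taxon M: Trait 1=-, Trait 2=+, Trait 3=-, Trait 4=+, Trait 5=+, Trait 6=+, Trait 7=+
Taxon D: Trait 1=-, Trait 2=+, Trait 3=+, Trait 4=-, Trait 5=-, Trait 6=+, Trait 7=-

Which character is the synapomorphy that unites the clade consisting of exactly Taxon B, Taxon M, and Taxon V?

Trait 5

Character polarity is set by the outgroup: the derived state is whichever differs from the outgroup's state, so for Trait 3 the derived state is '-', and for the remaining characters it is '+'.
Trait 1 (derived state '+') is unique to Taxon V (autapomorphy; uninformative for grouping).
Trait 2 (derived state '+') is shared by all ingroup taxa — unites the whole ingroup.
Trait 3: derived state '-' in Taxon M only — an autapomorphy, so it tells us nothing about relationships among taxa.
Trait 4 (derived state '+') is shared by Taxon M and Taxon V — a synapomorphy uniting that clade.
Trait 5: derived state '+' in Taxon B, Taxon M, and Taxon V only — synapomorphy for {Taxon B, Taxon M, Taxon V}.
Trait 6 groups Taxon D and Taxon M, which is incompatible with the clades supported by the remaining characters; treating it as convergent (homoplasy) costs fewer steps than any alternative tree.
Trait 7: derived state '+' in Taxon B, Taxon F, Taxon M, and Taxon V only — synapomorphy for {Taxon B, Taxon F, Taxon M, Taxon V}.
Most parsimonious ingroup topology: ((Taxon F,(Taxon B,(Taxon V,Taxon M))),Taxon D).
The clade {Taxon B, Taxon M, Taxon V} is supported by Trait 5: its derived state '+' occurs in exactly those taxa and in no other taxon (including the outgroup).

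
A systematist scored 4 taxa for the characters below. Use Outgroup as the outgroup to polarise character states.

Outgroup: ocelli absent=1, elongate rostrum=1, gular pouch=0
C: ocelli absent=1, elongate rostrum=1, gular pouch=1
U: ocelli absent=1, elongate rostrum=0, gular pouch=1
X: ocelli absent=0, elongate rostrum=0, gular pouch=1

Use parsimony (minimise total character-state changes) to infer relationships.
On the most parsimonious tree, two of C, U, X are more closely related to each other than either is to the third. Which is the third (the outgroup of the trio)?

C

Character polarity is set by the outgroup: the derived state is whichever differs from the outgroup's state, so for ocelli absent, elongate rostrum the derived state is '0', and for the remaining characters it is '1'.
ocelli absent (derived state '0') is unique to X (autapomorphy; uninformative for grouping).
elongate rostrum (derived state '0') is shared by U and X — a synapomorphy uniting that clade.
gular pouch (derived state '1') is shared by all ingroup taxa — unites the whole ingroup.
Most parsimonious ingroup topology: (C,(U,X)).
X and U share a more recent common ancestor with each other than either does with C, so C is the least closely related of the three.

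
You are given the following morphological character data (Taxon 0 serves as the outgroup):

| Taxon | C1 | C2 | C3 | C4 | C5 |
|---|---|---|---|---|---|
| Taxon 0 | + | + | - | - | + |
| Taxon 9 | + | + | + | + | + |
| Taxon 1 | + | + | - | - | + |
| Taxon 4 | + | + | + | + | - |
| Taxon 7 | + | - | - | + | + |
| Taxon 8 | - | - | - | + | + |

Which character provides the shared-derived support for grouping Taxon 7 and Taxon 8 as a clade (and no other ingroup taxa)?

Character polarity is set by the outgroup: the derived state is whichever differs from the outgroup's state, so for C1, C2, C5 the derived state is '-', and for the remaining characters it is '+'.
C1: derived state '-' in Taxon 8 only — an autapomorphy, so it tells us nothing about relationships among taxa.
C2: derived state '-' in Taxon 7 and Taxon 8 only — synapomorphy for {Taxon 7, Taxon 8}.
Only Taxon 4 and Taxon 9 show the derived state '+' for C3, supporting them as a clade.
C4 (derived state '+') is shared by Taxon 4, Taxon 7, Taxon 8, and Taxon 9 — a synapomorphy uniting that clade.
C5: derived state '-' in Taxon 4 only — an autapomorphy, so it tells us nothing about relationships among taxa.
Most parsimonious ingroup topology: (((Taxon 9,Taxon 4),(Taxon 7,Taxon 8)),Taxon 1).
The clade {Taxon 7, Taxon 8} is supported by C2: its derived state '-' occurs in exactly those taxa and in no other taxon (including the outgroup).

C2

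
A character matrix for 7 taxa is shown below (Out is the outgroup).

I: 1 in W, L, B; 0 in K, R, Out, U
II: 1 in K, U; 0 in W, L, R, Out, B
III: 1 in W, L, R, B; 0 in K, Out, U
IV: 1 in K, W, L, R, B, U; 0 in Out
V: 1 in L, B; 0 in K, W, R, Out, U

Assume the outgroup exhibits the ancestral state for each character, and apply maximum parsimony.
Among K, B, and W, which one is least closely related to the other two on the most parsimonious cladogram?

The outgroup has state '0' for every character, so '1' is the derived state throughout.
I (derived state '1') is shared by B, L, and W — a synapomorphy uniting that clade.
II (derived state '1') is shared by K and U — a synapomorphy uniting that clade.
Only B, L, R, and W show the derived state '1' for III, supporting them as a clade.
IV (derived state '1') is shared by all ingroup taxa — unites the whole ingroup.
Only B and L show the derived state '1' for V, supporting them as a clade.
Most parsimonious ingroup topology: ((((B,L),W),R),(U,K)).
W and B share a more recent common ancestor with each other than either does with K, so K is the least closely related of the three.

K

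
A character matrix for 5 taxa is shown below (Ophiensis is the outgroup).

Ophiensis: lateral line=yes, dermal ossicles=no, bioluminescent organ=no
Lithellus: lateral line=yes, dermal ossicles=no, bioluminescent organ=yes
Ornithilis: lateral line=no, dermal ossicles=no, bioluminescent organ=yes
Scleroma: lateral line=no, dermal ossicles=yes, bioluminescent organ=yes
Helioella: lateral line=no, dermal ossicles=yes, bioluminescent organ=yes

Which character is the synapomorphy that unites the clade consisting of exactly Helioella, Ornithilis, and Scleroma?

Character polarity is set by the outgroup: the derived state is whichever differs from the outgroup's state, so for lateral line the derived state is 'no', and for the remaining characters it is 'yes'.
lateral line: derived state 'no' in Helioella, Ornithilis, and Scleroma only — synapomorphy for {Helioella, Ornithilis, Scleroma}.
dermal ossicles (derived state 'yes') is shared by Helioella and Scleroma — a synapomorphy uniting that clade.
bioluminescent organ (derived state 'yes') is shared by all ingroup taxa — unites the whole ingroup.
Most parsimonious ingroup topology: (Lithellus,(Ornithilis,(Scleroma,Helioella))).
The clade {Helioella, Ornithilis, Scleroma} is supported by lateral line: its derived state 'no' occurs in exactly those taxa and in no other taxon (including the outgroup).

lateral line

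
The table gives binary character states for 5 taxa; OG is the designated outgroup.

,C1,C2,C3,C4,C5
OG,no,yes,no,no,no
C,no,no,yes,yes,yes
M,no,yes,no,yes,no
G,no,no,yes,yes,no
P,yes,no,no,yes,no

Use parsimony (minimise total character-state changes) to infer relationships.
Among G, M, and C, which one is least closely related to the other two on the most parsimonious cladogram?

Character polarity is set by the outgroup: the derived state is whichever differs from the outgroup's state, so for C2 the derived state is 'no', and for the remaining characters it is 'yes'.
C1: derived state 'yes' in P only — an autapomorphy, so it tells us nothing about relationships among taxa.
C2: derived state 'no' in C, G, and P only — synapomorphy for {C, G, P}.
C3 (derived state 'yes') is shared by C and G — a synapomorphy uniting that clade.
All ingroup taxa share the derived state 'yes' for C4; it defines the ingroup but does not resolve relationships within it.
C5: derived state 'yes' in C only — an autapomorphy, so it tells us nothing about relationships among taxa.
Most parsimonious ingroup topology: (((C,G),P),M).
G and C share a more recent common ancestor with each other than either does with M, so M is the least closely related of the three.

M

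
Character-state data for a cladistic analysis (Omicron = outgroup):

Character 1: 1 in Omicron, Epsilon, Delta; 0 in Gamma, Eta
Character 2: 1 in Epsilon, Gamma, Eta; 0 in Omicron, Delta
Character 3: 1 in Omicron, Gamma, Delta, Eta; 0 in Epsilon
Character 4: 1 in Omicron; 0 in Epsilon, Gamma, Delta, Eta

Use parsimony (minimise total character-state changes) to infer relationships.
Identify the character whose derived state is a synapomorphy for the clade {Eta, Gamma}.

Character 1

Character polarity is set by the outgroup: the derived state is whichever differs from the outgroup's state, so for Character 1, Character 3, Character 4 the derived state is '0', and for the remaining characters it is '1'.
Character 1: derived state '0' in Eta and Gamma only — synapomorphy for {Eta, Gamma}.
Character 2 (derived state '1') is shared by Epsilon, Eta, and Gamma — a synapomorphy uniting that clade.
Character 3 (derived state '0') is unique to Epsilon (autapomorphy; uninformative for grouping).
Character 4 (derived state '0') is shared by all ingroup taxa — unites the whole ingroup.
Most parsimonious ingroup topology: ((Epsilon,(Gamma,Eta)),Delta).
The clade {Eta, Gamma} is supported by Character 1: its derived state '0' occurs in exactly those taxa and in no other taxon (including the outgroup).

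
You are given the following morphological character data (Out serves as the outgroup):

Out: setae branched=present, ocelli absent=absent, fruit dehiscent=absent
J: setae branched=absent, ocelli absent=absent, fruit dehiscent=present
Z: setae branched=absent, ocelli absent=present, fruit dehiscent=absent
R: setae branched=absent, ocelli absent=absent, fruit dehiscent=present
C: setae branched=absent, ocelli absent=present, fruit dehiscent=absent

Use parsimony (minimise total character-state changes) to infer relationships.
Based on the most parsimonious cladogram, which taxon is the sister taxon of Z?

C

Character polarity is set by the outgroup: the derived state is whichever differs from the outgroup's state, so for setae branched the derived state is 'absent', and for the remaining characters it is 'present'.
All ingroup taxa share the derived state 'absent' for setae branched; it defines the ingroup but does not resolve relationships within it.
ocelli absent (derived state 'present') is shared by C and Z — a synapomorphy uniting that clade.
fruit dehiscent (derived state 'present') is shared by J and R — a synapomorphy uniting that clade.
Most parsimonious ingroup topology: ((J,R),(Z,C)).
Z and C form a cherry on this tree, so they are sister taxa.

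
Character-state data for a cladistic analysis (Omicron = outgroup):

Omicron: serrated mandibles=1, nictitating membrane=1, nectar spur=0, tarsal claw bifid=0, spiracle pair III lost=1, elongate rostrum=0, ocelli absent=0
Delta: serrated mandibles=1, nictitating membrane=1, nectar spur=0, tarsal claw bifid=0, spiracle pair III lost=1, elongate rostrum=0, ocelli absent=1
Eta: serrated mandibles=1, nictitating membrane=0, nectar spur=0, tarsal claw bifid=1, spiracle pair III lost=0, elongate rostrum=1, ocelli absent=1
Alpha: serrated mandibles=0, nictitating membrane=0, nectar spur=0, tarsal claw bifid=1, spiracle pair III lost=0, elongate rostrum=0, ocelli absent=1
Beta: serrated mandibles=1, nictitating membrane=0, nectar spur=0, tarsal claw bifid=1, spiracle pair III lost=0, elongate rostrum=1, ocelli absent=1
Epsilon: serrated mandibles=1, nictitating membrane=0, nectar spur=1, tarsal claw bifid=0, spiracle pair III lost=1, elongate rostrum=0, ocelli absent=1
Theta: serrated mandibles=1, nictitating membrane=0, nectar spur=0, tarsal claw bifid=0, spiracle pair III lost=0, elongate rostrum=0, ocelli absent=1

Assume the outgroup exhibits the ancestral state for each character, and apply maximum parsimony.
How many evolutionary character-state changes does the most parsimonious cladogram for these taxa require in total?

Character polarity is set by the outgroup: the derived state is whichever differs from the outgroup's state, so for serrated mandibles, nictitating membrane, spiracle pair III lost the derived state is '0', and for the remaining characters it is '1'.
serrated mandibles (derived state '0') is unique to Alpha (autapomorphy; uninformative for grouping).
nictitating membrane: derived state '0' in Alpha, Beta, Epsilon, Eta, and Theta only — synapomorphy for {Alpha, Beta, Epsilon, Eta, Theta}.
nectar spur: derived state '1' in Epsilon only — an autapomorphy, so it tells us nothing about relationships among taxa.
tarsal claw bifid: derived state '1' in Alpha, Beta, and Eta only — synapomorphy for {Alpha, Beta, Eta}.
Only Alpha, Beta, Eta, and Theta show the derived state '0' for spiracle pair III lost, supporting them as a clade.
elongate rostrum (derived state '1') is shared by Beta and Eta — a synapomorphy uniting that clade.
All ingroup taxa share the derived state '1' for ocelli absent; it defines the ingroup but does not resolve relationships within it.
Most parsimonious ingroup topology: (Delta,((((Eta,Beta),Alpha),Theta),Epsilon)).
Changes per character on this tree: serrated mandibles: 1; nictitating membrane: 1; nectar spur: 1; tarsal claw bifid: 1; spiracle pair III lost: 1; elongate rostrum: 1; ocelli absent: 1.
Total = 7.

7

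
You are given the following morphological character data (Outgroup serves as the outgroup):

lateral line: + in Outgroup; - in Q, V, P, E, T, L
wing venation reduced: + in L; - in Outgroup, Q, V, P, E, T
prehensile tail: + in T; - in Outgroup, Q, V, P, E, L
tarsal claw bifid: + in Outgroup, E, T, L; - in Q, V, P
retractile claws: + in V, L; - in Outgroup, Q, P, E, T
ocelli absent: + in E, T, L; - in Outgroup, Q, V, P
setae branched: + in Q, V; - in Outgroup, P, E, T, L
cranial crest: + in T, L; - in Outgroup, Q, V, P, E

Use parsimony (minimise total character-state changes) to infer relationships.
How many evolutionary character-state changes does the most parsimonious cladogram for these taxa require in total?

9

Character polarity is set by the outgroup: the derived state is whichever differs from the outgroup's state, so for lateral line, tarsal claw bifid the derived state is '-', and for the remaining characters it is '+'.
All ingroup taxa share the derived state '-' for lateral line; it defines the ingroup but does not resolve relationships within it.
wing venation reduced (derived state '+') is unique to L (autapomorphy; uninformative for grouping).
prehensile tail: derived state '+' in T only — an autapomorphy, so it tells us nothing about relationships among taxa.
tarsal claw bifid: derived state '-' in P, Q, and V only — synapomorphy for {P, Q, V}.
retractile claws groups L and V, which is incompatible with the clades supported by the remaining characters; treating it as convergent (homoplasy) costs fewer steps than any alternative tree.
ocelli absent: derived state '+' in E, L, and T only — synapomorphy for {E, L, T}.
setae branched (derived state '+') is shared by Q and V — a synapomorphy uniting that clade.
Only L and T show the derived state '+' for cranial crest, supporting them as a clade.
Most parsimonious ingroup topology: (((Q,V),P),(E,(T,L))).
Changes per character on this tree: lateral line: 1; wing venation reduced: 1; prehensile tail: 1; tarsal claw bifid: 1; retractile claws: 2; ocelli absent: 1; setae branched: 1; cranial crest: 1.
Total = 9.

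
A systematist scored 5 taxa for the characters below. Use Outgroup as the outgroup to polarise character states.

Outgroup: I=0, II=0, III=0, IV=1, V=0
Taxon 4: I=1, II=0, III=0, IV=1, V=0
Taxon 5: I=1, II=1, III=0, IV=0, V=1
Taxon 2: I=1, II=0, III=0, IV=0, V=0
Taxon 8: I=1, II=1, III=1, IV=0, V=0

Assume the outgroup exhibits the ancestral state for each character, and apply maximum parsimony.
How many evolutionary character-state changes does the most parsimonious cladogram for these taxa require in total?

5

Character polarity is set by the outgroup: the derived state is whichever differs from the outgroup's state, so for IV the derived state is '0', and for the remaining characters it is '1'.
All ingroup taxa share the derived state '1' for I; it defines the ingroup but does not resolve relationships within it.
Only Taxon 5 and Taxon 8 show the derived state '1' for II, supporting them as a clade.
III: derived state '1' in Taxon 8 only — an autapomorphy, so it tells us nothing about relationships among taxa.
IV: derived state '0' in Taxon 2, Taxon 5, and Taxon 8 only — synapomorphy for {Taxon 2, Taxon 5, Taxon 8}.
V: derived state '1' in Taxon 5 only — an autapomorphy, so it tells us nothing about relationships among taxa.
Most parsimonious ingroup topology: (Taxon 4,((Taxon 5,Taxon 8),Taxon 2)).
Changes per character on this tree: I: 1; II: 1; III: 1; IV: 1; V: 1.
Total = 5.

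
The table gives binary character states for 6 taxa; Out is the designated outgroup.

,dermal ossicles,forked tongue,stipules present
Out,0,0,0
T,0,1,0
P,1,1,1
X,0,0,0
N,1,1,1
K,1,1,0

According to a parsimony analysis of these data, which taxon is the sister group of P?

The outgroup has state '0' for every character, so '1' is the derived state throughout.
dermal ossicles (derived state '1') is shared by K, N, and P — a synapomorphy uniting that clade.
forked tongue: derived state '1' in K, N, P, and T only — synapomorphy for {K, N, P, T}.
Only N and P show the derived state '1' for stipules present, supporting them as a clade.
Most parsimonious ingroup topology: ((((P,N),K),T),X).
P and N form a cherry on this tree, so they are sister taxa.

N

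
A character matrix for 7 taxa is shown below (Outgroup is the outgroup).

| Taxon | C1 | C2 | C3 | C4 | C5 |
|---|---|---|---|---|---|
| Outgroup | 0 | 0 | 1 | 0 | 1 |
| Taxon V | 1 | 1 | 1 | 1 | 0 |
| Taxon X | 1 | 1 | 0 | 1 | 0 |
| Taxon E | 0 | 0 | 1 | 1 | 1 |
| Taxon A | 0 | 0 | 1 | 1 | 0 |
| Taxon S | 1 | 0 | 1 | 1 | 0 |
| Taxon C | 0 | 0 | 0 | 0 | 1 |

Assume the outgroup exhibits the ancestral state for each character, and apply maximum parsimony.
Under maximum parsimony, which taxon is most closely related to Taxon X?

Character polarity is set by the outgroup: the derived state is whichever differs from the outgroup's state, so for C3, C5 the derived state is '0', and for the remaining characters it is '1'.
C1: derived state '1' in Taxon S, Taxon V, and Taxon X only — synapomorphy for {Taxon S, Taxon V, Taxon X}.
C2: derived state '1' in Taxon V and Taxon X only — synapomorphy for {Taxon V, Taxon X}.
C3 groups Taxon C and Taxon X, which is incompatible with the clades supported by the remaining characters; treating it as convergent (homoplasy) costs fewer steps than any alternative tree.
Only Taxon A, Taxon E, Taxon S, Taxon V, and Taxon X show the derived state '1' for C4, supporting them as a clade.
C5 (derived state '0') is shared by Taxon A, Taxon S, Taxon V, and Taxon X — a synapomorphy uniting that clade.
Most parsimonious ingroup topology: (((((Taxon V,Taxon X),Taxon S),Taxon A),Taxon E),Taxon C).
Taxon X and Taxon V form a cherry on this tree, so they are sister taxa.

Taxon V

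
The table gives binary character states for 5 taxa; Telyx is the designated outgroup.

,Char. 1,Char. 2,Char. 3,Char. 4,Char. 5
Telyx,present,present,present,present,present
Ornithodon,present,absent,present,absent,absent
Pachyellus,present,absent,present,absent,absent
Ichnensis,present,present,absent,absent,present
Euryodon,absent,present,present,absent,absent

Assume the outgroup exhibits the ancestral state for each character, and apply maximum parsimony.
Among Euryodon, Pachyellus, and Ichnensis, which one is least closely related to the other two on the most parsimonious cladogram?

The outgroup has state 'present' for every character, so 'absent' is the derived state throughout.
Char. 1 (derived state 'absent') is unique to Euryodon (autapomorphy; uninformative for grouping).
Only Ornithodon and Pachyellus show the derived state 'absent' for Char. 2, supporting them as a clade.
Char. 3: derived state 'absent' in Ichnensis only — an autapomorphy, so it tells us nothing about relationships among taxa.
Char. 4 (derived state 'absent') is shared by all ingroup taxa — unites the whole ingroup.
Only Euryodon, Ornithodon, and Pachyellus show the derived state 'absent' for Char. 5, supporting them as a clade.
Most parsimonious ingroup topology: (((Ornithodon,Pachyellus),Euryodon),Ichnensis).
Euryodon and Pachyellus share a more recent common ancestor with each other than either does with Ichnensis, so Ichnensis is the least closely related of the three.

Ichnensis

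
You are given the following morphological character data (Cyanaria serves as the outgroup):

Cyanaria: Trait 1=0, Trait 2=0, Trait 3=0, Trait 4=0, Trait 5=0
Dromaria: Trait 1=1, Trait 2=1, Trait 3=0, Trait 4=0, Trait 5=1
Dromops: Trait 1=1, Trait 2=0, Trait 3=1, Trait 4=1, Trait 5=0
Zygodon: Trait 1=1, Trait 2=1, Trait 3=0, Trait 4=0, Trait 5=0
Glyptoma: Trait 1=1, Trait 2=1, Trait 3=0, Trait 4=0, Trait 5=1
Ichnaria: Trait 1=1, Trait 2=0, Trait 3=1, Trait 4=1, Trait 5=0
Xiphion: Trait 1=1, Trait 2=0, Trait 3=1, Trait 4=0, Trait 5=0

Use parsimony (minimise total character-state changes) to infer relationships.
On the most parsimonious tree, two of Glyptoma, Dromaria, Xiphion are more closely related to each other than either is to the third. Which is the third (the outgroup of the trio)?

The outgroup has state '0' for every character, so '1' is the derived state throughout.
Trait 1 (derived state '1') is shared by all ingroup taxa — unites the whole ingroup.
Only Dromaria, Glyptoma, and Zygodon show the derived state '1' for Trait 2, supporting them as a clade.
Only Dromops, Ichnaria, and Xiphion show the derived state '1' for Trait 3, supporting them as a clade.
Trait 4 (derived state '1') is shared by Dromops and Ichnaria — a synapomorphy uniting that clade.
Trait 5 (derived state '1') is shared by Dromaria and Glyptoma — a synapomorphy uniting that clade.
Most parsimonious ingroup topology: (((Dromaria,Glyptoma),Zygodon),((Dromops,Ichnaria),Xiphion)).
Glyptoma and Dromaria share a more recent common ancestor with each other than either does with Xiphion, so Xiphion is the least closely related of the three.

Xiphion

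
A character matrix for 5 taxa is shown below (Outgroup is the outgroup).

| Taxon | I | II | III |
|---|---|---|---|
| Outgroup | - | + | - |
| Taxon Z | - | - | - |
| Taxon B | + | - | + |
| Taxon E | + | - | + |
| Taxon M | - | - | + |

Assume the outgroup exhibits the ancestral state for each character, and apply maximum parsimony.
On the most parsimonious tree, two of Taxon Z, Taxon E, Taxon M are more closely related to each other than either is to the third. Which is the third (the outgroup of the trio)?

Taxon Z

Character polarity is set by the outgroup: the derived state is whichever differs from the outgroup's state, so for II the derived state is '-', and for the remaining characters it is '+'.
I (derived state '+') is shared by Taxon B and Taxon E — a synapomorphy uniting that clade.
II (derived state '-') is shared by all ingroup taxa — unites the whole ingroup.
Only Taxon B, Taxon E, and Taxon M show the derived state '+' for III, supporting them as a clade.
Most parsimonious ingroup topology: (Taxon Z,((Taxon B,Taxon E),Taxon M)).
Taxon M and Taxon E share a more recent common ancestor with each other than either does with Taxon Z, so Taxon Z is the least closely related of the three.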